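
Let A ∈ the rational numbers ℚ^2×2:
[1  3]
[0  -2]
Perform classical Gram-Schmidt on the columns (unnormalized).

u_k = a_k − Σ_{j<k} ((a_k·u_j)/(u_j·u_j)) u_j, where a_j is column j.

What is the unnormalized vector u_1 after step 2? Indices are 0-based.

u_1 = (0, -2)

Step 1: u_0 = a_0 = (1, 0).
Step 2: u_1 = a_1 − (3)·u_0 = (0, -2).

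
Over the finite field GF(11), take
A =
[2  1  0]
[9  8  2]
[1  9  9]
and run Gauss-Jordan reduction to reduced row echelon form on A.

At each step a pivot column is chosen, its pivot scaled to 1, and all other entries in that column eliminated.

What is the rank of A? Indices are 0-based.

[1] R0 /= 2  ⇒  (1, 6, 0)
     R1 -= 9·R0  ⇒  (0, 9, 2)
     R2 -= 1·R0  ⇒  (0, 3, 9)
[2] R1 /= 9  ⇒  (0, 1, 10)
     R0 -= 6·R1  ⇒  (1, 0, 6)
     R2 -= 3·R1  ⇒  (0, 0, 1)
[3] R2 /= 1  ⇒  (0, 0, 1)
     R0 -= 6·R2  ⇒  (1, 0, 0)
     R1 -= 10·R2  ⇒  (0, 1, 0)

rank = 3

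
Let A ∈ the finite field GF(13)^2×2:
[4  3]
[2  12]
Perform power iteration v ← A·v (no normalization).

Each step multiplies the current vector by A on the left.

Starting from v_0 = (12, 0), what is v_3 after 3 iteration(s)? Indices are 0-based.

v_3 = (11, 1)

v_0 = (12, 0).
v_1 = A·v_0 = (9, 11).
v_2 = A·v_1 = (4, 7).
v_3 = A·v_2 = (11, 1).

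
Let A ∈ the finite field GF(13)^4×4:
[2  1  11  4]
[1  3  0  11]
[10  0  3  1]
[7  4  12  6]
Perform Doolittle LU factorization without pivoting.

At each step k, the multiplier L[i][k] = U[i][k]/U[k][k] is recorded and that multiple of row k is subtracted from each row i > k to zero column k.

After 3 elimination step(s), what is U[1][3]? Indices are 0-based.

U[1][3] = 9

Step 1: pivot at (0,0) is 2.
  row1 ← row1 − (7)·row0  ⇒  L[1][0]=7, U row1=(0, 9, 1, 9)
  row2 ← row2 − (5)·row0  ⇒  L[2][0]=5, U row2=(0, 8, 0, 7)
  row3 ← row3 − (10)·row0  ⇒  L[3][0]=10, U row3=(0, 7, 6, 5)
Step 2: pivot at (1,1) is 9.
  row2 ← row2 − (11)·row1  ⇒  L[2][1]=11, U row2=(0, 0, 2, 12)
  row3 ← row3 − (8)·row1  ⇒  L[3][1]=8, U row3=(0, 0, 11, 11)
Step 3: pivot at (2,2) is 2.
  row3 ← row3 − (12)·row2  ⇒  L[3][2]=12, U row3=(0, 0, 0, 10)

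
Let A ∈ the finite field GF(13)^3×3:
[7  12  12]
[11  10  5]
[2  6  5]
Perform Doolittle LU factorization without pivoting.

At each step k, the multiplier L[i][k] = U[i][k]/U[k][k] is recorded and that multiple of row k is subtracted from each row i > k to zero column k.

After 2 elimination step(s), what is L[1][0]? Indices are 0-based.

L[1][0] = 9

[col 0] pivot 7
  R1 -= 9*R0 → (0, 6, 1)  (L[1][0] := 9)
  R2 -= 4*R0 → (0, 10, 9)  (L[2][0] := 4)
[col 1] pivot 6
  R2 -= 6*R1 → (0, 0, 3)  (L[2][1] := 6)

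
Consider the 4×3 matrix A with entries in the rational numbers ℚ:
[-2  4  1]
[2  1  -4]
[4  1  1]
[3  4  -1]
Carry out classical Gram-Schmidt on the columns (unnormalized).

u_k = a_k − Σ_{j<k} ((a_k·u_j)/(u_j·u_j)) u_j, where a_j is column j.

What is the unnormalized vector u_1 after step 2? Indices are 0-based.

u_1 = (152/33, 13/33, -7/33, 34/11)

Step 1: u_0 = a_0 = (-2, 2, 4, 3).
Step 2: u_1 = a_1 − (10/33)·u_0 = (152/33, 13/33, -7/33, 34/11).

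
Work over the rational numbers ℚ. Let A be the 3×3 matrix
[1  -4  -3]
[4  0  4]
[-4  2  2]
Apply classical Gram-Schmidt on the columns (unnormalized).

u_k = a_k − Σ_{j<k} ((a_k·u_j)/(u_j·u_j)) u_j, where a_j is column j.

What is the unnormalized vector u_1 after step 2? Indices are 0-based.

Step 1: u_0 = a_0 = (1, 4, -4).
Step 2: u_1 = a_1 − (-4/11)·u_0 = (-40/11, 16/11, 6/11).

u_1 = (-40/11, 16/11, 6/11)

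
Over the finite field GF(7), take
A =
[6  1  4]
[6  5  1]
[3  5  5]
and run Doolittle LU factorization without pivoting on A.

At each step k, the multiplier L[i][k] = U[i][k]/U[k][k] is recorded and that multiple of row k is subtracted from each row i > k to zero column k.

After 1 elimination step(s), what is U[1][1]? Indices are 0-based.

k=0: U[0][0]=6
  eliminate (1,0): mult=1, new row 1: (0, 4, 4); set L[1][0]=1
  eliminate (2,0): mult=4, new row 2: (0, 1, 3); set L[2][0]=4

U[1][1] = 4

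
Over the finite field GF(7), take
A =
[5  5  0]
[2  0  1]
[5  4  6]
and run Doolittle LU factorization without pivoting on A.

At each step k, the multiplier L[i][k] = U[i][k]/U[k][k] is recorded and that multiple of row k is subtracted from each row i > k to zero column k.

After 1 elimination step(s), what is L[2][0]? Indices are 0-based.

k=0: U[0][0]=5
  eliminate (1,0): mult=6, new row 1: (0, 5, 1); set L[1][0]=6
  eliminate (2,0): mult=1, new row 2: (0, 6, 6); set L[2][0]=1

L[2][0] = 1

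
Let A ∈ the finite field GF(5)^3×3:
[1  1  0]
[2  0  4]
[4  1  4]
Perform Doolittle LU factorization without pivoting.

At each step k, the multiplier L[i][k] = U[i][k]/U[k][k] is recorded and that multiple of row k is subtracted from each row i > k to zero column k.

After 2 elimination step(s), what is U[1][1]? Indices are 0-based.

k=0: U[0][0]=1
  eliminate (1,0): mult=2, new row 1: (0, 3, 4); set L[1][0]=2
  eliminate (2,0): mult=4, new row 2: (0, 2, 4); set L[2][0]=4
k=1: U[1][1]=3
  eliminate (2,1): mult=4, new row 2: (0, 0, 3); set L[2][1]=4

U[1][1] = 3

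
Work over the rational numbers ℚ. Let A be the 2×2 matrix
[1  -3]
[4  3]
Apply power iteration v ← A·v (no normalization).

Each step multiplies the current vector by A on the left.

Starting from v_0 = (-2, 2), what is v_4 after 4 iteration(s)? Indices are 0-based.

v_0 = (-2, 2).
v_1 = A·v_0 = (-8, -2).
v_2 = A·v_1 = (-2, -38).
v_3 = A·v_2 = (112, -122).
v_4 = A·v_3 = (478, 82).

v_4 = (478, 82)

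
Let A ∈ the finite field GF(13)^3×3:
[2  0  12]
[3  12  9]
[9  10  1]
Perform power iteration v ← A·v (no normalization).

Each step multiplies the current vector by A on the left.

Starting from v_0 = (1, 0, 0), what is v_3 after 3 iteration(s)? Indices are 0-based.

v_3 = (11, 11, 7)

v_0 = (1, 0, 0).
v_1 = A·v_0 = (2, 3, 9).
v_2 = A·v_1 = (8, 6, 5).
v_3 = A·v_2 = (11, 11, 7).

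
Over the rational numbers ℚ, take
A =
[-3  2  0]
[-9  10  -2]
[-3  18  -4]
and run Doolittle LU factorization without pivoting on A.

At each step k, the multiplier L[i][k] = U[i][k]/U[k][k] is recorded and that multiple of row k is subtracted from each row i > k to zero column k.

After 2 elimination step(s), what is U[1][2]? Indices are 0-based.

U[1][2] = -2

k=0: U[0][0]=-3
  eliminate (1,0): mult=3, new row 1: (0, 4, -2); set L[1][0]=3
  eliminate (2,0): mult=1, new row 2: (0, 16, -4); set L[2][0]=1
k=1: U[1][1]=4
  eliminate (2,1): mult=4, new row 2: (0, 0, 4); set L[2][1]=4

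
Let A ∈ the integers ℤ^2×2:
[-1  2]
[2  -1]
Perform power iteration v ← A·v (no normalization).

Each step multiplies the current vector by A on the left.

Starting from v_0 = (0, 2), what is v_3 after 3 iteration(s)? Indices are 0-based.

v_3 = (28, -26)

v_0 = (0, 2).
v_1 = A·v_0 = (4, -2).
v_2 = A·v_1 = (-8, 10).
v_3 = A·v_2 = (28, -26).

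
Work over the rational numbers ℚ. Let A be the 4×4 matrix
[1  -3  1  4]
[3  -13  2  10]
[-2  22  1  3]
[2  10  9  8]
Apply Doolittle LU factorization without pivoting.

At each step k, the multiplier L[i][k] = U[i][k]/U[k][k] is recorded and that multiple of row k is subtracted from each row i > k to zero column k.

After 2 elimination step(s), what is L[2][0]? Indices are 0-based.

[col 0] pivot 1
  R1 -= 3*R0 → (0, -4, -1, -2)  (L[1][0] := 3)
  R2 -= -2*R0 → (0, 16, 3, 11)  (L[2][0] := -2)
  R3 -= 2*R0 → (0, 16, 7, 0)  (L[3][0] := 2)
[col 1] pivot -4
  R2 -= -4*R1 → (0, 0, -1, 3)  (L[2][1] := -4)
  R3 -= -4*R1 → (0, 0, 3, -8)  (L[3][1] := -4)

L[2][0] = -2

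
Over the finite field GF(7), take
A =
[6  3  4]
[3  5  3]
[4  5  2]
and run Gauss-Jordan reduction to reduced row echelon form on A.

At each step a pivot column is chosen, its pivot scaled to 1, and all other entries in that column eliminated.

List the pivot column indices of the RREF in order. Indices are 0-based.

pivot columns: 0, 1, 2

[1] R0 /= 6  ⇒  (1, 4, 3)
     R1 -= 3·R0  ⇒  (0, 0, 1)
     R2 -= 4·R0  ⇒  (0, 3, 4)
[2] R1 <-> R2
[2] R1 /= 3  ⇒  (0, 1, 6)
     R0 -= 4·R1  ⇒  (1, 0, 0)
[3] R2 /= 1  ⇒  (0, 0, 1)
     R1 -= 6·R2  ⇒  (0, 1, 0)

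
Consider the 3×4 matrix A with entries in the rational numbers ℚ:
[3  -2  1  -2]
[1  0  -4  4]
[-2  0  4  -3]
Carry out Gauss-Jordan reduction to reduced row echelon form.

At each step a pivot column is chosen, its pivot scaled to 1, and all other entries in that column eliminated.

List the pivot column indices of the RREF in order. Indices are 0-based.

[1] R0 /= 3  ⇒  (1, -2/3, 1/3, -2/3)
     R1 -= 1·R0  ⇒  (0, 2/3, -13/3, 14/3)
     R2 -= -2·R0  ⇒  (0, -4/3, 14/3, -13/3)
[2] R1 /= 2/3  ⇒  (0, 1, -13/2, 7)
     R0 -= -2/3·R1  ⇒  (1, 0, -4, 4)
     R2 -= -4/3·R1  ⇒  (0, 0, -4, 5)
[3] R2 /= -4  ⇒  (0, 0, 1, -5/4)
     R0 -= -4·R2  ⇒  (1, 0, 0, -1)
     R1 -= -13/2·R2  ⇒  (0, 1, 0, -9/8)

pivot columns: 0, 1, 2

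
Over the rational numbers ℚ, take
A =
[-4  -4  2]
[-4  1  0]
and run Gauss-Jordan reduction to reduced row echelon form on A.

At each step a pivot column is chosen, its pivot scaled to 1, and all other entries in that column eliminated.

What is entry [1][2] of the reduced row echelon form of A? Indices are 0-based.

pivot(0,0)=-4: scale R0 → (1, 1, -1/2)
  clear (1,0): R1 −= (-4)R0 → (0, 5, -2)
pivot(1,1)=5: scale R1 → (0, 1, -2/5)
  clear (0,1): R0 −= (1)R1 → (1, 0, -1/10)

M[1][2] = -2/5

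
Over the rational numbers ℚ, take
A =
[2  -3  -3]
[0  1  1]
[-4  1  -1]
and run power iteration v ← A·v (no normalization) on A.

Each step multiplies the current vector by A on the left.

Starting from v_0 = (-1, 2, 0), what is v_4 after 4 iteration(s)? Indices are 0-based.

v_4 = (-904, 176, 648)

v_0 = (-1, 2, 0).
v_1 = A·v_0 = (-8, 2, 6).
v_2 = A·v_1 = (-40, 8, 28).
v_3 = A·v_2 = (-188, 36, 140).
v_4 = A·v_3 = (-904, 176, 648).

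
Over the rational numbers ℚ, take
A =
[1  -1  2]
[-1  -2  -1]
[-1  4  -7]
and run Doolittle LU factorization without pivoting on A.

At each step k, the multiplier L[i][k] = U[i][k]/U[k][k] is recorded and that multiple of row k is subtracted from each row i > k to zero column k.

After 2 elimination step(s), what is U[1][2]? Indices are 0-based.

U[1][2] = 1

k=0: U[0][0]=1
  eliminate (1,0): mult=-1, new row 1: (0, -3, 1); set L[1][0]=-1
  eliminate (2,0): mult=-1, new row 2: (0, 3, -5); set L[2][0]=-1
k=1: U[1][1]=-3
  eliminate (2,1): mult=-1, new row 2: (0, 0, -4); set L[2][1]=-1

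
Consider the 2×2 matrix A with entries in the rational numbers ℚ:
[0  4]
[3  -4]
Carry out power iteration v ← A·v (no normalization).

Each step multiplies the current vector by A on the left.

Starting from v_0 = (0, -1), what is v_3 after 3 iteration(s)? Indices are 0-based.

v_3 = (-112, 160)

v_0 = (0, -1).
v_1 = A·v_0 = (-4, 4).
v_2 = A·v_1 = (16, -28).
v_3 = A·v_2 = (-112, 160).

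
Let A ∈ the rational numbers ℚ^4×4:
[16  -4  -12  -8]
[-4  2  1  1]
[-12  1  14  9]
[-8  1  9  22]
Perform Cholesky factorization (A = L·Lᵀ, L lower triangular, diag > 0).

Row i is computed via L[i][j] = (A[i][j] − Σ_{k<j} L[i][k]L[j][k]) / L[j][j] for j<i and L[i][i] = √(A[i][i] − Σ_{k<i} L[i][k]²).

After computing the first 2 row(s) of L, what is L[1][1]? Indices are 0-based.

L[1][1] = 1

Step 1: L[0][0] = √(16) = 4.
  L[1][0] = (-4) / L[0][0] = -1.
Step 2: L[1][1] = √(1) = 1.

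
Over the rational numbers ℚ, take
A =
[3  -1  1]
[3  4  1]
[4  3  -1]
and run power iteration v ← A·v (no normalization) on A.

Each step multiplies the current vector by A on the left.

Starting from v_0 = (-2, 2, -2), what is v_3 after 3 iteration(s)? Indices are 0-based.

v_0 = (-2, 2, -2).
v_1 = A·v_0 = (-10, 0, 0).
v_2 = A·v_1 = (-30, -30, -40).
v_3 = A·v_2 = (-100, -250, -170).

v_3 = (-100, -250, -170)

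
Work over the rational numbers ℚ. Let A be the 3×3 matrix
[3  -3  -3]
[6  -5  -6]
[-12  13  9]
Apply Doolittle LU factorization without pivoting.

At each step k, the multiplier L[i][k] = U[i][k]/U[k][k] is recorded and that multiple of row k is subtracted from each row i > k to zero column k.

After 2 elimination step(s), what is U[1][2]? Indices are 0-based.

U[1][2] = 0

k=0: U[0][0]=3
  eliminate (1,0): mult=2, new row 1: (0, 1, 0); set L[1][0]=2
  eliminate (2,0): mult=-4, new row 2: (0, 1, -3); set L[2][0]=-4
k=1: U[1][1]=1
  eliminate (2,1): mult=1, new row 2: (0, 0, -3); set L[2][1]=1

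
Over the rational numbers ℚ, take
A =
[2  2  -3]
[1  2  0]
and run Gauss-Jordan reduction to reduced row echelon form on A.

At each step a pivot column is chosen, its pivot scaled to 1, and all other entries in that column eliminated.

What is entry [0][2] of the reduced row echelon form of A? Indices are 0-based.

[1] R0 /= 2  ⇒  (1, 1, -3/2)
     R1 -= 1·R0  ⇒  (0, 1, 3/2)
[2] R1 /= 1  ⇒  (0, 1, 3/2)
     R0 -= 1·R1  ⇒  (1, 0, -3)

M[0][2] = -3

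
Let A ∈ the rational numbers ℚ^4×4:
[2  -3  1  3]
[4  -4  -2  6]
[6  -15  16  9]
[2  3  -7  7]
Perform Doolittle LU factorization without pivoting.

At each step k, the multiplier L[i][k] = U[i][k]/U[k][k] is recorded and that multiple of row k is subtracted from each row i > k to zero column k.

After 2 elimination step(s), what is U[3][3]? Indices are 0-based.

U[3][3] = 4

[col 0] pivot 2
  R1 -= 2*R0 → (0, 2, -4, 0)  (L[1][0] := 2)
  R2 -= 3*R0 → (0, -6, 13, 0)  (L[2][0] := 3)
  R3 -= 1*R0 → (0, 6, -8, 4)  (L[3][0] := 1)
[col 1] pivot 2
  R2 -= -3*R1 → (0, 0, 1, 0)  (L[2][1] := -3)
  R3 -= 3*R1 → (0, 0, 4, 4)  (L[3][1] := 3)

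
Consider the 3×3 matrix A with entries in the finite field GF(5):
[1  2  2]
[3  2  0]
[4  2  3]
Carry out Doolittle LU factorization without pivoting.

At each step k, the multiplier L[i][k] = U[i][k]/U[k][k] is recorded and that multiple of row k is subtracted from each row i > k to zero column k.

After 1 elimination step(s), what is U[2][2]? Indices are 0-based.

U[2][2] = 0

k=0: U[0][0]=1
  eliminate (1,0): mult=3, new row 1: (0, 1, 4); set L[1][0]=3
  eliminate (2,0): mult=4, new row 2: (0, 4, 0); set L[2][0]=4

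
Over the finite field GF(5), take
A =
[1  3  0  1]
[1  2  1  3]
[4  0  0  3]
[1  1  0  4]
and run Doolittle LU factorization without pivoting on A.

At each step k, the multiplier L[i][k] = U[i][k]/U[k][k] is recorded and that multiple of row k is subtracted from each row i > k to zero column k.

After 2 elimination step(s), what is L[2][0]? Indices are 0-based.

L[2][0] = 4

Step 1: pivot at (0,0) is 1.
  row1 ← row1 − (1)·row0  ⇒  L[1][0]=1, U row1=(0, 4, 1, 2)
  row2 ← row2 − (4)·row0  ⇒  L[2][0]=4, U row2=(0, 3, 0, 4)
  row3 ← row3 − (1)·row0  ⇒  L[3][0]=1, U row3=(0, 3, 0, 3)
Step 2: pivot at (1,1) is 4.
  row2 ← row2 − (2)·row1  ⇒  L[2][1]=2, U row2=(0, 0, 3, 0)
  row3 ← row3 − (2)·row1  ⇒  L[3][1]=2, U row3=(0, 0, 3, 4)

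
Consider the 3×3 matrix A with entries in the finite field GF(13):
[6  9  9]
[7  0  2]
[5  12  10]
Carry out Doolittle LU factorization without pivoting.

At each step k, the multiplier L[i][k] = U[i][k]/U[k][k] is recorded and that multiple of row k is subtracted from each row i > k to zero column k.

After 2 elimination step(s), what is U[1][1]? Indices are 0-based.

Step 1: pivot at (0,0) is 6.
  row1 ← row1 − (12)·row0  ⇒  L[1][0]=12, U row1=(0, 9, 11)
  row2 ← row2 − (3)·row0  ⇒  L[2][0]=3, U row2=(0, 11, 9)
Step 2: pivot at (1,1) is 9.
  row2 ← row2 − (7)·row1  ⇒  L[2][1]=7, U row2=(0, 0, 10)

U[1][1] = 9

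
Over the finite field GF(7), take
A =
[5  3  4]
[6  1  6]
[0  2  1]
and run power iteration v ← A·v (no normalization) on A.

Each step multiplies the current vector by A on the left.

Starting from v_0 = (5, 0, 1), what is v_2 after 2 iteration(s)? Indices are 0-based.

v_2 = (5, 6, 3)

v_0 = (5, 0, 1).
v_1 = A·v_0 = (1, 1, 1).
v_2 = A·v_1 = (5, 6, 3).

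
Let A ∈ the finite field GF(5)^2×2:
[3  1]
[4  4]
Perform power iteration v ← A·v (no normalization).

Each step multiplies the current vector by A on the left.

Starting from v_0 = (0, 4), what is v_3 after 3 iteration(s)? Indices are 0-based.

v_3 = (4, 2)

v_0 = (0, 4).
v_1 = A·v_0 = (4, 1).
v_2 = A·v_1 = (3, 0).
v_3 = A·v_2 = (4, 2).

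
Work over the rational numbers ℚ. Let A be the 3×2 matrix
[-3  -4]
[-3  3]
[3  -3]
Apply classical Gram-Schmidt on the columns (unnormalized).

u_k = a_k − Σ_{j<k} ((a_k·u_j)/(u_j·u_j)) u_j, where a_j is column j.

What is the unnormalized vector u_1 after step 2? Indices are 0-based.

u_1 = (-14/3, 7/3, -7/3)

Step 1: u_0 = a_0 = (-3, -3, 3).
Step 2: u_1 = a_1 − (-2/9)·u_0 = (-14/3, 7/3, -7/3).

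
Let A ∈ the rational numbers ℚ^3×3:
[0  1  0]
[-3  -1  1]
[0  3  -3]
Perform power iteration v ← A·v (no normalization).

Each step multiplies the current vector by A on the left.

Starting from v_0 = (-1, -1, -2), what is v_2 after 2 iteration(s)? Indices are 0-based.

v_2 = (2, 4, -3)

v_0 = (-1, -1, -2).
v_1 = A·v_0 = (-1, 2, 3).
v_2 = A·v_1 = (2, 4, -3).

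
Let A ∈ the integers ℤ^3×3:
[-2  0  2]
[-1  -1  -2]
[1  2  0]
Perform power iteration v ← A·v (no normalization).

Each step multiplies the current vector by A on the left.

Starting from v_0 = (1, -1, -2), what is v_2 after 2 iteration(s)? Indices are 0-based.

v_0 = (1, -1, -2).
v_1 = A·v_0 = (-6, 4, -1).
v_2 = A·v_1 = (10, 4, 2).

v_2 = (10, 4, 2)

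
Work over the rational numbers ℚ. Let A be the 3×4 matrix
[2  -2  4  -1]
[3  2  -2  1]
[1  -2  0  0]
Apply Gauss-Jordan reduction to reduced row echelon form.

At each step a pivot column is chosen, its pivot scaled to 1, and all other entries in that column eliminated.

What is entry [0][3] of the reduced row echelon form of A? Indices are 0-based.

step 1: normalize row 0 (÷2) = (1, -1, 2, -1/2)
  row 1: subtract 3×row0 = (0, 5, -8, 5/2)
  row 2: subtract 1×row0 = (0, -1, -2, 1/2)
step 2: normalize row 1 (÷5) = (0, 1, -8/5, 1/2)
  row 0: subtract -1×row1 = (1, 0, 2/5, 0)
  row 2: subtract -1×row1 = (0, 0, -18/5, 1)
step 3: normalize row 2 (÷-18/5) = (0, 0, 1, -5/18)
  row 0: subtract 2/5×row2 = (1, 0, 0, 1/9)
  row 1: subtract -8/5×row2 = (0, 1, 0, 1/18)

M[0][3] = 1/9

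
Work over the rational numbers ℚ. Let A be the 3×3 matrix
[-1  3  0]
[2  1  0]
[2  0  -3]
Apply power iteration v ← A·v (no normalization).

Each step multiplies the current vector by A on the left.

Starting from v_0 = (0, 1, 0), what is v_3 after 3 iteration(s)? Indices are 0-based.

v_0 = (0, 1, 0).
v_1 = A·v_0 = (3, 1, 0).
v_2 = A·v_1 = (0, 7, 6).
v_3 = A·v_2 = (21, 7, -18).

v_3 = (21, 7, -18)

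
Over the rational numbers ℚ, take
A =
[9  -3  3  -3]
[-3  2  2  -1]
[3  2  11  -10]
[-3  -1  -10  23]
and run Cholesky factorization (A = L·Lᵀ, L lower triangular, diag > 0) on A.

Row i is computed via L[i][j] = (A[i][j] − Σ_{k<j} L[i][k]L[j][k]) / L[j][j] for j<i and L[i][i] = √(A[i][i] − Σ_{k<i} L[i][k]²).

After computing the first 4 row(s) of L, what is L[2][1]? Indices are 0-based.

Step 1: L[0][0] = √(9) = 3.
  L[1][0] = (-3) / L[0][0] = -1.
Step 2: L[1][1] = √(1) = 1.
  L[2][0] = (3) / L[0][0] = 1.
  L[2][1] = (3) / L[1][1] = 3.
Step 3: L[2][2] = √(1) = 1.
  L[3][0] = (-3) / L[0][0] = -1.
  L[3][1] = (-2) / L[1][1] = -2.
  L[3][2] = (-3) / L[2][2] = -3.
Step 4: L[3][3] = √(9) = 3.

L[2][1] = 3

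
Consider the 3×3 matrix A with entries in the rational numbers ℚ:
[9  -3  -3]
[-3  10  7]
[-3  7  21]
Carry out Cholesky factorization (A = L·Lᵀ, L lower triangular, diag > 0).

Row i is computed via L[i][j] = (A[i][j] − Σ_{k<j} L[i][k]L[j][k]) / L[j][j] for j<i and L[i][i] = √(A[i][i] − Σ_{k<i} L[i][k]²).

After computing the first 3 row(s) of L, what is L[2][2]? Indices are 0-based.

Step 1: L[0][0] = √(9) = 3.
  L[1][0] = (-3) / L[0][0] = -1.
Step 2: L[1][1] = √(9) = 3.
  L[2][0] = (-3) / L[0][0] = -1.
  L[2][1] = (6) / L[1][1] = 2.
Step 3: L[2][2] = √(16) = 4.

L[2][2] = 4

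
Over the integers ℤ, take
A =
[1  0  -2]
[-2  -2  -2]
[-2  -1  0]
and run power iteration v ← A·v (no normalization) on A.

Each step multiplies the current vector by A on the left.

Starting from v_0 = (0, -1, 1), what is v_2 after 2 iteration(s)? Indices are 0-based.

v_0 = (0, -1, 1).
v_1 = A·v_0 = (-2, 0, 1).
v_2 = A·v_1 = (-4, 2, 4).

v_2 = (-4, 2, 4)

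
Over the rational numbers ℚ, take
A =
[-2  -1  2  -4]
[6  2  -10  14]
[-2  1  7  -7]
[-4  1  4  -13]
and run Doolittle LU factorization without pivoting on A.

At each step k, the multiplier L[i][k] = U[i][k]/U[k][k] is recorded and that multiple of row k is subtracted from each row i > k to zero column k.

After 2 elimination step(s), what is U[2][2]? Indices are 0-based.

U[2][2] = -3

[col 0] pivot -2
  R1 -= -3*R0 → (0, -1, -4, 2)  (L[1][0] := -3)
  R2 -= 1*R0 → (0, 2, 5, -3)  (L[2][0] := 1)
  R3 -= 2*R0 → (0, 3, 0, -5)  (L[3][0] := 2)
[col 1] pivot -1
  R2 -= -2*R1 → (0, 0, -3, 1)  (L[2][1] := -2)
  R3 -= -3*R1 → (0, 0, -12, 1)  (L[3][1] := -3)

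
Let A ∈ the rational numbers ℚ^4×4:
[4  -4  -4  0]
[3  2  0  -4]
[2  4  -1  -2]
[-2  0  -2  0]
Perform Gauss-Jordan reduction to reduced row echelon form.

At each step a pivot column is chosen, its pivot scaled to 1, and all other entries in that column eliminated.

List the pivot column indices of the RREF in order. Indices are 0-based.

step 1: normalize row 0 (÷4) = (1, -1, -1, 0)
  row 1: subtract 3×row0 = (0, 5, 3, -4)
  row 2: subtract 2×row0 = (0, 6, 1, -2)
  row 3: subtract -2×row0 = (0, -2, -4, 0)
step 2: normalize row 1 (÷5) = (0, 1, 3/5, -4/5)
  row 0: subtract -1×row1 = (1, 0, -2/5, -4/5)
  row 2: subtract 6×row1 = (0, 0, -13/5, 14/5)
  row 3: subtract -2×row1 = (0, 0, -14/5, -8/5)
step 3: normalize row 2 (÷-13/5) = (0, 0, 1, -14/13)
  row 0: subtract -2/5×row2 = (1, 0, 0, -16/13)
  row 1: subtract 3/5×row2 = (0, 1, 0, -2/13)
  row 3: subtract -14/5×row2 = (0, 0, 0, -60/13)
step 4: normalize row 3 (÷-60/13) = (0, 0, 0, 1)
  row 0: subtract -16/13×row3 = (1, 0, 0, 0)
  row 1: subtract -2/13×row3 = (0, 1, 0, 0)
  row 2: subtract -14/13×row3 = (0, 0, 1, 0)

pivot columns: 0, 1, 2, 3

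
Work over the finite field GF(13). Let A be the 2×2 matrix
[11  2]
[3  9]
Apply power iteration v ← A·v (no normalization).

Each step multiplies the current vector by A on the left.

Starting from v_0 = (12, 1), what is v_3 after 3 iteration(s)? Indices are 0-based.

v_0 = (12, 1).
v_1 = A·v_0 = (4, 6).
v_2 = A·v_1 = (4, 1).
v_3 = A·v_2 = (7, 8).

v_3 = (7, 8)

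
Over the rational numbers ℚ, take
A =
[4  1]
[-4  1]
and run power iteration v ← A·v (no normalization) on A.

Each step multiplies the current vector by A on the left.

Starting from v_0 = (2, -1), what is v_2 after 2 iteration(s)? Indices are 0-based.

v_0 = (2, -1).
v_1 = A·v_0 = (7, -9).
v_2 = A·v_1 = (19, -37).

v_2 = (19, -37)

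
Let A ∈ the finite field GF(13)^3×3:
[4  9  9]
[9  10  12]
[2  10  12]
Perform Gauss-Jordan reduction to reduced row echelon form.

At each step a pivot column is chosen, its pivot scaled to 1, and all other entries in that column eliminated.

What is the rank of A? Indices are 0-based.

rank = 3

pivot(0,0)=4: scale R0 → (1, 12, 12)
  clear (1,0): R1 −= (9)R0 → (0, 6, 8)
  clear (2,0): R2 −= (2)R0 → (0, 12, 1)
pivot(1,1)=6: scale R1 → (0, 1, 10)
  clear (0,1): R0 −= (12)R1 → (1, 0, 9)
  clear (2,1): R2 −= (12)R1 → (0, 0, 11)
pivot(2,2)=11: scale R2 → (0, 0, 1)
  clear (0,2): R0 −= (9)R2 → (1, 0, 0)
  clear (1,2): R1 −= (10)R2 → (0, 1, 0)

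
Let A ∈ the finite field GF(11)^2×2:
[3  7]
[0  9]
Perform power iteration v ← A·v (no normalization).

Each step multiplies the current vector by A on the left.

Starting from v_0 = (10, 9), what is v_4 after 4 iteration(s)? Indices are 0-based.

v_4 = (1, 1)

v_0 = (10, 9).
v_1 = A·v_0 = (5, 4).
v_2 = A·v_1 = (10, 3).
v_3 = A·v_2 = (7, 5).
v_4 = A·v_3 = (1, 1).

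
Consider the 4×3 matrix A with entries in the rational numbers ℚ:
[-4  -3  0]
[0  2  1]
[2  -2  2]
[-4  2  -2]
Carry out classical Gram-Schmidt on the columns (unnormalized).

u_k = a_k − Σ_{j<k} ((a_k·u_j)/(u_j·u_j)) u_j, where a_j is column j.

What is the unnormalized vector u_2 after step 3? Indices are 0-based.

Step 1: u_0 = a_0 = (-4, 0, 2, -4).
Step 2: u_1 = a_1 − (0)·u_0 = (-3, 2, -2, 2).
Step 3: u_2 = a_2 − (1/3)·u_0 − (-2/7)·u_1 = (10/21, 11/7, 16/21, -2/21).

u_2 = (10/21, 11/7, 16/21, -2/21)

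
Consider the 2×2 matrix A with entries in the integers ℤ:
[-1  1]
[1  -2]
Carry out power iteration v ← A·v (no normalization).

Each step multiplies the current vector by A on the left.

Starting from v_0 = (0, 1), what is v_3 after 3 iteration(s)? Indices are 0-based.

v_3 = (8, -13)

v_0 = (0, 1).
v_1 = A·v_0 = (1, -2).
v_2 = A·v_1 = (-3, 5).
v_3 = A·v_2 = (8, -13).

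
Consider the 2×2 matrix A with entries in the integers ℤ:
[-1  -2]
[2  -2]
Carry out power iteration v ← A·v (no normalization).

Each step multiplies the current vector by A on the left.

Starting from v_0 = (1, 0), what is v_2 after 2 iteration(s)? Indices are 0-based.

v_0 = (1, 0).
v_1 = A·v_0 = (-1, 2).
v_2 = A·v_1 = (-3, -6).

v_2 = (-3, -6)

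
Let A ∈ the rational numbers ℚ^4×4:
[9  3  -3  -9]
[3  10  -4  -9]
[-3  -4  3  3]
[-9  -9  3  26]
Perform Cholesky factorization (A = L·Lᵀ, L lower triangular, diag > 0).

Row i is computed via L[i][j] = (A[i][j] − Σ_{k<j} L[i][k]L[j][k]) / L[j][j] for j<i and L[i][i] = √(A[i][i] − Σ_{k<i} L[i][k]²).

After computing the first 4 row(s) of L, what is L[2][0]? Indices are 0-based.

Step 1: L[0][0] = √(9) = 3.
  L[1][0] = (3) / L[0][0] = 1.
Step 2: L[1][1] = √(9) = 3.
  L[2][0] = (-3) / L[0][0] = -1.
  L[2][1] = (-3) / L[1][1] = -1.
Step 3: L[2][2] = √(1) = 1.
  L[3][0] = (-9) / L[0][0] = -3.
  L[3][1] = (-6) / L[1][1] = -2.
  L[3][2] = (-2) / L[2][2] = -2.
Step 4: L[3][3] = √(9) = 3.

L[2][0] = -1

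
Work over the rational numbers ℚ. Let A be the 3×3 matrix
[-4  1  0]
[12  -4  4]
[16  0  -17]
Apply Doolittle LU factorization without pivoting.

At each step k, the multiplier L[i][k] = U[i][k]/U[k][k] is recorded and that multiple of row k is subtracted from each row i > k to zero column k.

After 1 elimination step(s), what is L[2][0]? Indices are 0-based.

[col 0] pivot -4
  R1 -= -3*R0 → (0, -1, 4)  (L[1][0] := -3)
  R2 -= -4*R0 → (0, 4, -17)  (L[2][0] := -4)

L[2][0] = -4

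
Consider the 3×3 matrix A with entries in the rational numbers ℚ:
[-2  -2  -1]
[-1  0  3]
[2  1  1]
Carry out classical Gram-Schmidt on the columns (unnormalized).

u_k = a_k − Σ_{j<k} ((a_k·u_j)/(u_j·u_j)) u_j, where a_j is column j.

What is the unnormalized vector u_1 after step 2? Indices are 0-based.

u_1 = (-2/3, 2/3, -1/3)

Step 1: u_0 = a_0 = (-2, -1, 2).
Step 2: u_1 = a_1 − (2/3)·u_0 = (-2/3, 2/3, -1/3).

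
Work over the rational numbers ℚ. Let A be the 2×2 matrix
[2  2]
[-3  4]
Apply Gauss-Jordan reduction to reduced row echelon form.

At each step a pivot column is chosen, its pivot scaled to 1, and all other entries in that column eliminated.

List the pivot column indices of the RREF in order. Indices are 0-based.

pivot columns: 0, 1

step 1: normalize row 0 (÷2) = (1, 1)
  row 1: subtract -3×row0 = (0, 7)
step 2: normalize row 1 (÷7) = (0, 1)
  row 0: subtract 1×row1 = (1, 0)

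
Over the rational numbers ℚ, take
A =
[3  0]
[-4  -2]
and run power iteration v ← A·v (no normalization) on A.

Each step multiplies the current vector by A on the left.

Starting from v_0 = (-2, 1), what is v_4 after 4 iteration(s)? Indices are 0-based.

v_0 = (-2, 1).
v_1 = A·v_0 = (-6, 6).
v_2 = A·v_1 = (-18, 12).
v_3 = A·v_2 = (-54, 48).
v_4 = A·v_3 = (-162, 120).

v_4 = (-162, 120)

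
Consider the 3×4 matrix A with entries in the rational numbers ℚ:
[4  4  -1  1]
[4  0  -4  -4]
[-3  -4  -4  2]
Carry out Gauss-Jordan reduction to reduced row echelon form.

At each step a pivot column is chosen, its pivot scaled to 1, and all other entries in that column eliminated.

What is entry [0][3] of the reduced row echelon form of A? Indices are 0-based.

[1] R0 /= 4  ⇒  (1, 1, -1/4, 1/4)
     R1 -= 4·R0  ⇒  (0, -4, -3, -5)
     R2 -= -3·R0  ⇒  (0, -1, -19/4, 11/4)
[2] R1 /= -4  ⇒  (0, 1, 3/4, 5/4)
     R0 -= 1·R1  ⇒  (1, 0, -1, -1)
     R2 -= -1·R1  ⇒  (0, 0, -4, 4)
[3] R2 /= -4  ⇒  (0, 0, 1, -1)
     R0 -= -1·R2  ⇒  (1, 0, 0, -2)
     R1 -= 3/4·R2  ⇒  (0, 1, 0, 2)

M[0][3] = -2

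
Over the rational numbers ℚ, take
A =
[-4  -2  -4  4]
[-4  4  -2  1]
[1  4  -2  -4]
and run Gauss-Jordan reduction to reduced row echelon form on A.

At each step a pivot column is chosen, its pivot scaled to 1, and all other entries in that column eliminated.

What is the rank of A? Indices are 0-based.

rank = 3

pivot(0,0)=-4: scale R0 → (1, 1/2, 1, -1)
  clear (1,0): R1 −= (-4)R0 → (0, 6, 2, -3)
  clear (2,0): R2 −= (1)R0 → (0, 7/2, -3, -3)
pivot(1,1)=6: scale R1 → (0, 1, 1/3, -1/2)
  clear (0,1): R0 −= (1/2)R1 → (1, 0, 5/6, -3/4)
  clear (2,1): R2 −= (7/2)R1 → (0, 0, -25/6, -5/4)
pivot(2,2)=-25/6: scale R2 → (0, 0, 1, 3/10)
  clear (0,2): R0 −= (5/6)R2 → (1, 0, 0, -1)
  clear (1,2): R1 −= (1/3)R2 → (0, 1, 0, -3/5)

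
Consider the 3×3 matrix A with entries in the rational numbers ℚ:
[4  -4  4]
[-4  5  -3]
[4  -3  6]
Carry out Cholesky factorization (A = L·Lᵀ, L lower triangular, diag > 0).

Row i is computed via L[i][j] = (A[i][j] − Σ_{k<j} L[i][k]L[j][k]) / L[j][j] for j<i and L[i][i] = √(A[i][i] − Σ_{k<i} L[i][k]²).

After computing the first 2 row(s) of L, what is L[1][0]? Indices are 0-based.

Step 1: L[0][0] = √(4) = 2.
  L[1][0] = (-4) / L[0][0] = -2.
Step 2: L[1][1] = √(1) = 1.

L[1][0] = -2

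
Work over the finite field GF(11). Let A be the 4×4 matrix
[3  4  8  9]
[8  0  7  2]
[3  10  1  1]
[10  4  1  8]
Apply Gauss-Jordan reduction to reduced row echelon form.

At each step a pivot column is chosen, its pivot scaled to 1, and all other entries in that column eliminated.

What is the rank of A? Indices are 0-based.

[1] R0 /= 3  ⇒  (1, 5, 10, 3)
     R1 -= 8·R0  ⇒  (0, 4, 4, 0)
     R2 -= 3·R0  ⇒  (0, 6, 4, 3)
     R3 -= 10·R0  ⇒  (0, 9, 0, 0)
[2] R1 /= 4  ⇒  (0, 1, 1, 0)
     R0 -= 5·R1  ⇒  (1, 0, 5, 3)
     R2 -= 6·R1  ⇒  (0, 0, 9, 3)
     R3 -= 9·R1  ⇒  (0, 0, 2, 0)
[3] R2 /= 9  ⇒  (0, 0, 1, 4)
     R0 -= 5·R2  ⇒  (1, 0, 0, 5)
     R1 -= 1·R2  ⇒  (0, 1, 0, 7)
     R3 -= 2·R2  ⇒  (0, 0, 0, 3)
[4] R3 /= 3  ⇒  (0, 0, 0, 1)
     R0 -= 5·R3  ⇒  (1, 0, 0, 0)
     R1 -= 7·R3  ⇒  (0, 1, 0, 0)
     R2 -= 4·R3  ⇒  (0, 0, 1, 0)

rank = 4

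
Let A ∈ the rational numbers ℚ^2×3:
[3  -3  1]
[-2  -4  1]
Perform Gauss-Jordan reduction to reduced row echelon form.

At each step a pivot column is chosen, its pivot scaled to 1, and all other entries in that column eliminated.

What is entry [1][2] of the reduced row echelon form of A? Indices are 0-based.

[1] R0 /= 3  ⇒  (1, -1, 1/3)
     R1 -= -2·R0  ⇒  (0, -6, 5/3)
[2] R1 /= -6  ⇒  (0, 1, -5/18)
     R0 -= -1·R1  ⇒  (1, 0, 1/18)

M[1][2] = -5/18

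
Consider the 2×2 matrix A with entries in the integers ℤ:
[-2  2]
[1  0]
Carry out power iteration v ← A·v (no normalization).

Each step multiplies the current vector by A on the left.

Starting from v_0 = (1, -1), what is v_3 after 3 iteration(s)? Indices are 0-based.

v_0 = (1, -1).
v_1 = A·v_0 = (-4, 1).
v_2 = A·v_1 = (10, -4).
v_3 = A·v_2 = (-28, 10).

v_3 = (-28, 10)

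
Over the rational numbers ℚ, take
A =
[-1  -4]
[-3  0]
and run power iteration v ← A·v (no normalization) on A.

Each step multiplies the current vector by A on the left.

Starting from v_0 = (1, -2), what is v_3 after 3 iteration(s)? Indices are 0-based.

v_3 = (79, -15)

v_0 = (1, -2).
v_1 = A·v_0 = (7, -3).
v_2 = A·v_1 = (5, -21).
v_3 = A·v_2 = (79, -15).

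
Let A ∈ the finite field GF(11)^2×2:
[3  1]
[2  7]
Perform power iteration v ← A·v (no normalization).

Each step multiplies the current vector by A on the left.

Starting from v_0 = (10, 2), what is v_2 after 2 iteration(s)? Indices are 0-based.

v_0 = (10, 2).
v_1 = A·v_0 = (10, 1).
v_2 = A·v_1 = (9, 5).

v_2 = (9, 5)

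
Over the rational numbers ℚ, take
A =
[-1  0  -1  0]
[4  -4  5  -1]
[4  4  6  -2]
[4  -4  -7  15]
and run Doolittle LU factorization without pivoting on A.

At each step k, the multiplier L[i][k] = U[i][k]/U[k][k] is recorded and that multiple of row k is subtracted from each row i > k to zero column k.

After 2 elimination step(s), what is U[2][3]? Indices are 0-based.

U[2][3] = -3

[col 0] pivot -1
  R1 -= -4*R0 → (0, -4, 1, -1)  (L[1][0] := -4)
  R2 -= -4*R0 → (0, 4, 2, -2)  (L[2][0] := -4)
  R3 -= -4*R0 → (0, -4, -11, 15)  (L[3][0] := -4)
[col 1] pivot -4
  R2 -= -1*R1 → (0, 0, 3, -3)  (L[2][1] := -1)
  R3 -= 1*R1 → (0, 0, -12, 16)  (L[3][1] := 1)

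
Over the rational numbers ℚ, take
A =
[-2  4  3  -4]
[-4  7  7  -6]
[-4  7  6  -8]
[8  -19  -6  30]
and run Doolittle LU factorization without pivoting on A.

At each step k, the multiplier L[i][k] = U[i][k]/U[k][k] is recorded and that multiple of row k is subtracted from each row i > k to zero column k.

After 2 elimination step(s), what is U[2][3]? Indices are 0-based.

U[2][3] = -2

Step 1: pivot at (0,0) is -2.
  row1 ← row1 − (2)·row0  ⇒  L[1][0]=2, U row1=(0, -1, 1, 2)
  row2 ← row2 − (2)·row0  ⇒  L[2][0]=2, U row2=(0, -1, 0, 0)
  row3 ← row3 − (-4)·row0  ⇒  L[3][0]=-4, U row3=(0, -3, 6, 14)
Step 2: pivot at (1,1) is -1.
  row2 ← row2 − (1)·row1  ⇒  L[2][1]=1, U row2=(0, 0, -1, -2)
  row3 ← row3 − (3)·row1  ⇒  L[3][1]=3, U row3=(0, 0, 3, 8)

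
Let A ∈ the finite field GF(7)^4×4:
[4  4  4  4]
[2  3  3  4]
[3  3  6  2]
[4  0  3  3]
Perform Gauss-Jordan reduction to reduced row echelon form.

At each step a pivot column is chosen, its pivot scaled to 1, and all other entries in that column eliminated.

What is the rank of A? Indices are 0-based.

rank = 4

[1] R0 /= 4  ⇒  (1, 1, 1, 1)
     R1 -= 2·R0  ⇒  (0, 1, 1, 2)
     R2 -= 3·R0  ⇒  (0, 0, 3, 6)
     R3 -= 4·R0  ⇒  (0, 3, 6, 6)
[2] R1 /= 1  ⇒  (0, 1, 1, 2)
     R0 -= 1·R1  ⇒  (1, 0, 0, 6)
     R3 -= 3·R1  ⇒  (0, 0, 3, 0)
[3] R2 /= 3  ⇒  (0, 0, 1, 2)
     R1 -= 1·R2  ⇒  (0, 1, 0, 0)
     R3 -= 3·R2  ⇒  (0, 0, 0, 1)
[4] R3 /= 1  ⇒  (0, 0, 0, 1)
     R0 -= 6·R3  ⇒  (1, 0, 0, 0)
     R2 -= 2·R3  ⇒  (0, 0, 1, 0)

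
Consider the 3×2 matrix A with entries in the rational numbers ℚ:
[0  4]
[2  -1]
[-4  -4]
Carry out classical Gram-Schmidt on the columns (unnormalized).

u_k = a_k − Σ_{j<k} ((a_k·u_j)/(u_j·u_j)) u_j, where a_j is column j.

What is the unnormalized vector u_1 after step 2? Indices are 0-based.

u_1 = (4, -12/5, -6/5)

Step 1: u_0 = a_0 = (0, 2, -4).
Step 2: u_1 = a_1 − (7/10)·u_0 = (4, -12/5, -6/5).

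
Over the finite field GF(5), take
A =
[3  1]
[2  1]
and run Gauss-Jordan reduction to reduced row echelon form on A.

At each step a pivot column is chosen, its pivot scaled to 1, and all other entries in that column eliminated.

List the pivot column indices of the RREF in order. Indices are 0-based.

pivot(0,0)=3: scale R0 → (1, 2)
  clear (1,0): R1 −= (2)R0 → (0, 2)
pivot(1,1)=2: scale R1 → (0, 1)
  clear (0,1): R0 −= (2)R1 → (1, 0)

pivot columns: 0, 1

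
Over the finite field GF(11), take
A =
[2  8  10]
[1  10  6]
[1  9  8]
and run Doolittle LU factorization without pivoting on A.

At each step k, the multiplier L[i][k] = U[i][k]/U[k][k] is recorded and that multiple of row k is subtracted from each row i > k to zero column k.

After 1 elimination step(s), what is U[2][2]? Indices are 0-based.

Step 1: pivot at (0,0) is 2.
  row1 ← row1 − (6)·row0  ⇒  L[1][0]=6, U row1=(0, 6, 1)
  row2 ← row2 − (6)·row0  ⇒  L[2][0]=6, U row2=(0, 5, 3)

U[2][2] = 3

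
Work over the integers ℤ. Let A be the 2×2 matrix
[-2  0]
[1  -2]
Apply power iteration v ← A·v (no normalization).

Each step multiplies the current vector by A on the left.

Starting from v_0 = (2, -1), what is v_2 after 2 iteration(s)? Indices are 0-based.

v_2 = (8, -12)

v_0 = (2, -1).
v_1 = A·v_0 = (-4, 4).
v_2 = A·v_1 = (8, -12).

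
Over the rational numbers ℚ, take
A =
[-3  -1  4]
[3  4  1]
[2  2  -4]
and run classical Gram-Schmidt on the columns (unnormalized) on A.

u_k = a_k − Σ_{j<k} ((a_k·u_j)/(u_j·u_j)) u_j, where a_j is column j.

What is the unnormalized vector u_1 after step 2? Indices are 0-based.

Step 1: u_0 = a_0 = (-3, 3, 2).
Step 2: u_1 = a_1 − (19/22)·u_0 = (35/22, 31/22, 3/11).

u_1 = (35/22, 31/22, 3/11)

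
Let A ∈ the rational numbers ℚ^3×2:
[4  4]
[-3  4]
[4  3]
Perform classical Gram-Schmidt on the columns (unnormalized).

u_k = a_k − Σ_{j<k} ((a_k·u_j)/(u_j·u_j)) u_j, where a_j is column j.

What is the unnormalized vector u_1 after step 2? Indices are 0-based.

u_1 = (100/41, 212/41, 59/41)

Step 1: u_0 = a_0 = (4, -3, 4).
Step 2: u_1 = a_1 − (16/41)·u_0 = (100/41, 212/41, 59/41).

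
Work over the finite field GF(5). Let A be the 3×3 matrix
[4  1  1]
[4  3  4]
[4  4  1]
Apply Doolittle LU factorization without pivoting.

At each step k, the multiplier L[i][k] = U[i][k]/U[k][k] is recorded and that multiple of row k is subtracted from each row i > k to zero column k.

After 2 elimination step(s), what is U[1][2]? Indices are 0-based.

U[1][2] = 3

[col 0] pivot 4
  R1 -= 1*R0 → (0, 2, 3)  (L[1][0] := 1)
  R2 -= 1*R0 → (0, 3, 0)  (L[2][0] := 1)
[col 1] pivot 2
  R2 -= 4*R1 → (0, 0, 3)  (L[2][1] := 4)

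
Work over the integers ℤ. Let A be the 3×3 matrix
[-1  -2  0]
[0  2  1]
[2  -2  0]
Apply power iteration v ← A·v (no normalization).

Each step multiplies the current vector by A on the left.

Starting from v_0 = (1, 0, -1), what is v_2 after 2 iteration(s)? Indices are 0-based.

v_0 = (1, 0, -1).
v_1 = A·v_0 = (-1, -1, 2).
v_2 = A·v_1 = (3, 0, 0).

v_2 = (3, 0, 0)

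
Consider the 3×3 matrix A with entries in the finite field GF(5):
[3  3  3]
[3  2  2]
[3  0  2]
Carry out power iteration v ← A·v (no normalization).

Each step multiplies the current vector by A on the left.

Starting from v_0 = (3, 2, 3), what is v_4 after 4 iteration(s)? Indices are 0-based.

v_0 = (3, 2, 3).
v_1 = A·v_0 = (4, 4, 0).
v_2 = A·v_1 = (4, 0, 2).
v_3 = A·v_2 = (3, 1, 1).
v_4 = A·v_3 = (0, 3, 1).

v_4 = (0, 3, 1)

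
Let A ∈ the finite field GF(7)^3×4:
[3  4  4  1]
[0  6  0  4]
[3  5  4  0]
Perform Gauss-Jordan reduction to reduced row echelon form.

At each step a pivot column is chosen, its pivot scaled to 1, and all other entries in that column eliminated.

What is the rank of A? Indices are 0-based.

[1] R0 /= 3  ⇒  (1, 6, 6, 5)
     R2 -= 3·R0  ⇒  (0, 1, 0, 6)
[2] R1 /= 6  ⇒  (0, 1, 0, 3)
     R0 -= 6·R1  ⇒  (1, 0, 6, 1)
     R2 -= 1·R1  ⇒  (0, 0, 0, 3)
column 2 empty below row 2
[3] R2 /= 3  ⇒  (0, 0, 0, 1)
     R0 -= 1·R2  ⇒  (1, 0, 6, 0)
     R1 -= 3·R2  ⇒  (0, 1, 0, 0)

rank = 3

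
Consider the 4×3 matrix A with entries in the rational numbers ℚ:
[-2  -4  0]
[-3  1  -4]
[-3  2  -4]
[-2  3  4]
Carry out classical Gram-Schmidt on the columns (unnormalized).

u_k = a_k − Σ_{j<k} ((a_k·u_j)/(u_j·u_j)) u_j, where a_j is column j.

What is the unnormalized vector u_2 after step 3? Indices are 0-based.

Step 1: u_0 = a_0 = (-2, -3, -3, -2).
Step 2: u_1 = a_1 − (-7/26)·u_0 = (-59/13, 5/26, 31/26, 32/13).
Step 3: u_2 = a_2 − (8/13)·u_0 − (112/731)·u_1 = (1408/731, -1596/731, -1708/731, 3548/731).

u_2 = (1408/731, -1596/731, -1708/731, 3548/731)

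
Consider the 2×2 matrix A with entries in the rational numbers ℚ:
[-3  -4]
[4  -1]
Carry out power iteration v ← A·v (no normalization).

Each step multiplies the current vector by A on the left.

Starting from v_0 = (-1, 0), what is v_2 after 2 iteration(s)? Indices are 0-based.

v_2 = (7, 16)

v_0 = (-1, 0).
v_1 = A·v_0 = (3, -4).
v_2 = A·v_1 = (7, 16).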